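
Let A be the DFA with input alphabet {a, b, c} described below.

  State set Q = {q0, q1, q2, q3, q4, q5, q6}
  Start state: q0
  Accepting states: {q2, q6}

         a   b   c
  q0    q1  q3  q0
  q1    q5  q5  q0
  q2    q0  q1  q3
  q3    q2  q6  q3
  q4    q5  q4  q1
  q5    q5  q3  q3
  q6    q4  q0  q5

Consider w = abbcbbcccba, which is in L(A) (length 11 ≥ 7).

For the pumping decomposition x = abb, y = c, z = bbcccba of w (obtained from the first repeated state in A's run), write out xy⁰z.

xy⁰z = xz = abb·bbcccba = abbbbcccba.
Reading y = c takes A from q3 back to q3, so after x the machine is still in q3, and z then leads to the accepting state q2. Hence abbbbcccba ∈ L(A).

abbbbcccba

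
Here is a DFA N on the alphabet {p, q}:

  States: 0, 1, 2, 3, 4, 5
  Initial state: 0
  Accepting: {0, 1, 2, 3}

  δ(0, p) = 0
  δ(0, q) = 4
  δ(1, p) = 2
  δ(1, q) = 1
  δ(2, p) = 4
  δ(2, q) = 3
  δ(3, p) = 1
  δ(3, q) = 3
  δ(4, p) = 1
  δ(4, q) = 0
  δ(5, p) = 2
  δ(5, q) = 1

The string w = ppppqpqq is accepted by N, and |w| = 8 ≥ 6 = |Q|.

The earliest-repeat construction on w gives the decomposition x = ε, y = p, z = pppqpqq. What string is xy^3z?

xy^3z = ε·p·p·p·pppqpqq = ppppppqpqq.
Reading y = p takes N from 0 back to 0, so after x·y·y·y the machine is still in 0, and z then leads to the accepting state 1. Hence ppppppqpqq ∈ L(N).

ppppppqpqq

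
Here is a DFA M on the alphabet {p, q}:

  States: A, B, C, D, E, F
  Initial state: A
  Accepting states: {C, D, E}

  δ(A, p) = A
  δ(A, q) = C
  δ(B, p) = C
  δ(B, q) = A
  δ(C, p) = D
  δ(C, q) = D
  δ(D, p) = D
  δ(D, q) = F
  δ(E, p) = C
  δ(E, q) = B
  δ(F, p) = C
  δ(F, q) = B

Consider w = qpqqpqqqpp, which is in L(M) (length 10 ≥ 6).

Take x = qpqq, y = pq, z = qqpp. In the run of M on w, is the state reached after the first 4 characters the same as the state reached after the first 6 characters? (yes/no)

State sequence: A -q-> C -p-> D -q-> F -q-> B -p-> C -q-> D

After x (step 4): B. After xy (step 6): D.
They differ (B ≠ D), so y is not a cycle from the state after x; this split is not the one the pumping-lemma construction produces, and pumping y need not keep the string in L(M).

no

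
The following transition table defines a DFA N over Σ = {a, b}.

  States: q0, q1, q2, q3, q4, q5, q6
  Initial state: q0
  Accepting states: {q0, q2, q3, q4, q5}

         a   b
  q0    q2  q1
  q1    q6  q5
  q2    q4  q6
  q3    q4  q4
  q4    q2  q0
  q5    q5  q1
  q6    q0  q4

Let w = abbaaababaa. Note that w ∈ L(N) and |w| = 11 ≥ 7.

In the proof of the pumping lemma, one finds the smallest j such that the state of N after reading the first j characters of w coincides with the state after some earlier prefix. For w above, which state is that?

q2

Run of N on w = a b b a a a b a b a a:
  step 0: q0  (start)
  step 1: q2  (read a: q0→q2)
  step 2: q6  (read b: q2→q6)
  step 3: q4  (read b: q6→q4)
  step 4: q2  (read a: q4→q2)   ← first repeat (q2 seen earlier)
  step 5: q4  (read a: q2→q4)
  step 6: q2  (read a: q4→q2)
  step 7: q6  (read b: q2→q6)
  step 8: q0  (read a: q6→q0)
  step 9: q1  (read b: q0→q1)
  step 10: q6  (read a: q1→q6)
  step 11: q0  (read a: q6→q0)

The earliest repeat is at step j = 4: N is in q2, which it already visited at step i = 1.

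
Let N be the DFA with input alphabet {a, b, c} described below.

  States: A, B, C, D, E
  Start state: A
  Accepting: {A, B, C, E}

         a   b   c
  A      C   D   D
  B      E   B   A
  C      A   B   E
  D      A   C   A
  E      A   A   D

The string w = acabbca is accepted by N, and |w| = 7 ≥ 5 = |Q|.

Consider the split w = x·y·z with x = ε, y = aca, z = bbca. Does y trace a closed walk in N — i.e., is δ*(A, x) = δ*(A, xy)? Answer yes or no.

yes

Run of N on the first 3 characters of w = a c a:
  step 0: A  (start)
  step 1: C  (read a: A→C)
  step 2: E  (read c: C→E)
  step 3: A  (read a: E→A)

After x (step 0): A. After xy (step 3): A.
They match, so y = aca drives N around a cycle from A back to itself; pumping y any number of times keeps N in A before reading z, and xyⁱz ∈ L(N) for every i ≥ 0.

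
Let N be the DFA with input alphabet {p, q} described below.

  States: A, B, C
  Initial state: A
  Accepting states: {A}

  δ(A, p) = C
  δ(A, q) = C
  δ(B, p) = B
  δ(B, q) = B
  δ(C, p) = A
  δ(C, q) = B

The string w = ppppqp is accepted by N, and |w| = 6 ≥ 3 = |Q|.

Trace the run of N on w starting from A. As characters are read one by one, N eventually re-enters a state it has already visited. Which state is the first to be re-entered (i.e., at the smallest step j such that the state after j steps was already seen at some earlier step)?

Run of N on w = p p p p q p:
  step 0: A  (start)
  step 1: C  (read p: A→C)
  step 2: A  (read p: C→A)   ← first repeat (A seen earlier)
  step 3: C  (read p: A→C)
  step 4: A  (read p: C→A)
  step 5: C  (read q: A→C)
  step 6: A  (read p: C→A)

The earliest repeat is at step j = 2: N is in A, which it already visited at step i = 0.
Since N has 3 states, any run of length ≥ 3 visits 3+1 states, so by pigeonhole some state repeats within the first 3 steps — that repeat gives the pumpable loop.

A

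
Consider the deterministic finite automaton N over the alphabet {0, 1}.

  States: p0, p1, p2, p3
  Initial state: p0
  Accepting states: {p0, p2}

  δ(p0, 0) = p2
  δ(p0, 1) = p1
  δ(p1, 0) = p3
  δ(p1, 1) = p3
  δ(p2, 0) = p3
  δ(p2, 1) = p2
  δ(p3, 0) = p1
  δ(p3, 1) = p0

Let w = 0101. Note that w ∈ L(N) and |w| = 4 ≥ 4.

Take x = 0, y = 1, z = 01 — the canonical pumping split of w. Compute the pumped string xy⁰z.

001

xy⁰z = xz = 0·01 = 001.
Reading y = 1 takes N from p2 back to p2, so after x the machine is still in p2, and z then leads to the accepting state p0. Hence 001 ∈ L(N).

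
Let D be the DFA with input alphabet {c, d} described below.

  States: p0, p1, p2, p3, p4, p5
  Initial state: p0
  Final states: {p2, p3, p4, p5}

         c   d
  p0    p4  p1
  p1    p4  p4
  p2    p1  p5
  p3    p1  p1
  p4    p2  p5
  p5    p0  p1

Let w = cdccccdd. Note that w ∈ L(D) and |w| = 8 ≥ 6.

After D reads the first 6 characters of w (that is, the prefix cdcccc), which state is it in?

State sequence: p0 -c-> p4 -d-> p5 -c-> p0 -c-> p4 -c-> p2 -c-> p1

After reading 6 characters, D is in state p1.

p1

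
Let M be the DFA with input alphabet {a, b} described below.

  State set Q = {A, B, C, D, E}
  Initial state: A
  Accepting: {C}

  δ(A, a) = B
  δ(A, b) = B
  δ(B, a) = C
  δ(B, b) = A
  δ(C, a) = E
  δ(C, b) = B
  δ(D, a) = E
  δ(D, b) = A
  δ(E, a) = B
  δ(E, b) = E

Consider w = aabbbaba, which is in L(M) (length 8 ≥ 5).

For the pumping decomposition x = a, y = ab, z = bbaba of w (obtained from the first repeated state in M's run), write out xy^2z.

xy^2z = a·ab·ab·bbaba = aababbbaba.
Reading y = ab takes M from B back to B, so after x·y·y the machine is still in B, and z then leads to the accepting state C. Hence aababbbaba ∈ L(M).

aababbbaba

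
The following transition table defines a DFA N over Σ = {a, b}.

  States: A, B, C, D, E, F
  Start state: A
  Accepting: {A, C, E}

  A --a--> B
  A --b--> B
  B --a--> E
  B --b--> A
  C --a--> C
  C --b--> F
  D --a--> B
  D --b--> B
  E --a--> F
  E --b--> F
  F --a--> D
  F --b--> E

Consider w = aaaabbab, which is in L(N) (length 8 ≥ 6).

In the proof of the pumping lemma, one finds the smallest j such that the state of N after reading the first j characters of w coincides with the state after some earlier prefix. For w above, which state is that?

B

State sequence: A -a-> B -a-> E -a-> F -a-> D -b-> B -b-> A -a-> B -b-> A
First repeat at step 5: B was already visited.

The earliest repeat is at step j = 5: N is in B, which it already visited at step i = 1.
Pumping length from the standard proof: p = 6 (the number of states). The repeated state found above gives |xy| = j ≤ 6 and |y| = j − i ≥ 1.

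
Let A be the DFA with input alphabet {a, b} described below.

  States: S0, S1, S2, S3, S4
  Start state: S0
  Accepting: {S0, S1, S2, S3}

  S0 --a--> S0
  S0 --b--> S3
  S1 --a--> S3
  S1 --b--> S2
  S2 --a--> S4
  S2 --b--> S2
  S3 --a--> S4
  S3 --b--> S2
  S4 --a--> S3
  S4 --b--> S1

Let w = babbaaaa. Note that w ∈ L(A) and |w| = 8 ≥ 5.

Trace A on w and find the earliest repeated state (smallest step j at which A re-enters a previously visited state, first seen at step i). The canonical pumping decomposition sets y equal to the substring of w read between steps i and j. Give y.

State sequence: S0 -b-> S3 -a-> S4 -b-> S1 -b-> S2 -a-> S4 -a-> S3 -a-> S4 -a-> S3
First repeat at step 5: S4 was already visited.

So i = 2, j = 5, giving x = w[0:2] = ba, y = w[2:5] = bba, z = w[5:8] = aaa.
Check: |xy| = 5 ≤ 5 and |y| = 3 ≥ 1. Reading y takes A from S4 back to S4, so every xyⁱz is accepted.

bba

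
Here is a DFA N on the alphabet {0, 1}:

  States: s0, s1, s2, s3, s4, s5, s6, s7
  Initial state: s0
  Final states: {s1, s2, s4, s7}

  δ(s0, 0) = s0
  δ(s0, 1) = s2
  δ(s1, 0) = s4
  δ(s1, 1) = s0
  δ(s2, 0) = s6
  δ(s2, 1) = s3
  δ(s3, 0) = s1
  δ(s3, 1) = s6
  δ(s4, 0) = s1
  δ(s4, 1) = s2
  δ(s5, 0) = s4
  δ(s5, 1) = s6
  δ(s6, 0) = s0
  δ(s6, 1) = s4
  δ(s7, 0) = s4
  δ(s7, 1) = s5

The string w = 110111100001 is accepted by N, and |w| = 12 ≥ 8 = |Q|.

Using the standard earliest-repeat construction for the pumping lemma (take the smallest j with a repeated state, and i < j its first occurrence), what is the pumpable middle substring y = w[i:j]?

State sequence: s0 -1-> s2 -1-> s3 -0-> s1 -1-> s0 -1-> s2 -1-> s3 -1-> s6 -0-> s0 -0-> s0 -0-> s0 -0-> s0 -1-> s2
First repeat at step 4: s0 was already visited.

So i = 0, j = 4, giving x = w[0:0] = ε, y = w[0:4] = 1101, z = w[4:12] = 11100001.
Check: |xy| = 4 ≤ 8 and |y| = 4 ≥ 1. Reading y takes N from s0 back to s0, so every xyⁱz is accepted.

1101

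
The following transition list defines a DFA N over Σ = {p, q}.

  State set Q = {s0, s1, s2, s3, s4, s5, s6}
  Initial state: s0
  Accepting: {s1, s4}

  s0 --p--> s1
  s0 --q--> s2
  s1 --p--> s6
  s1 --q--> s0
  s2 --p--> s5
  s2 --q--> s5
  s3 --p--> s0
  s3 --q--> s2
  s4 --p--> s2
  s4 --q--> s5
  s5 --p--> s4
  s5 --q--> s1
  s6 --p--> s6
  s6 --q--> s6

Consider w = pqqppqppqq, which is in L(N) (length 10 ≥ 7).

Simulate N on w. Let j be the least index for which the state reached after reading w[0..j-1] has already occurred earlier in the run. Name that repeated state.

State sequence: s0 -p-> s1 -q-> s0 -q-> s2 -p-> s5 -p-> s4 -q-> s5 -p-> s4 -p-> s2 -q-> s5 -q-> s1
First repeat at step 2: s0 was already visited.

The earliest repeat is at step j = 2: N is in s0, which it already visited at step i = 0.

s0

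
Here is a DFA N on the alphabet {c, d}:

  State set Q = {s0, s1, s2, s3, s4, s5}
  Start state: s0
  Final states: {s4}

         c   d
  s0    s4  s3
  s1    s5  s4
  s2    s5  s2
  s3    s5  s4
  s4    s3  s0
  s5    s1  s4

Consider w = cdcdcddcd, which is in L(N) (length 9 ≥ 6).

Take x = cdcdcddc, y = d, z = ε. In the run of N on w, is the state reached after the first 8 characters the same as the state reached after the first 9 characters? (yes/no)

Run of N on the first 9 characters of w = c d c d c d d c d:
  step 0: s0  (start)
  step 1: s4  (read c: s0→s4)
  step 2: s0  (read d: s4→s0)
  step 3: s4  (read c: s0→s4)
  step 4: s0  (read d: s4→s0)
  step 5: s4  (read c: s0→s4)
  step 6: s0  (read d: s4→s0)
  step 7: s3  (read d: s0→s3)
  step 8: s5  (read c: s3→s5)
  step 9: s4  (read d: s5→s4)

After x (step 8): s5. After xy (step 9): s4.
They differ (s5 ≠ s4), so y is not a cycle from the state after x; this split is not the one the pumping-lemma construction produces, and pumping y need not keep the string in L(N).

no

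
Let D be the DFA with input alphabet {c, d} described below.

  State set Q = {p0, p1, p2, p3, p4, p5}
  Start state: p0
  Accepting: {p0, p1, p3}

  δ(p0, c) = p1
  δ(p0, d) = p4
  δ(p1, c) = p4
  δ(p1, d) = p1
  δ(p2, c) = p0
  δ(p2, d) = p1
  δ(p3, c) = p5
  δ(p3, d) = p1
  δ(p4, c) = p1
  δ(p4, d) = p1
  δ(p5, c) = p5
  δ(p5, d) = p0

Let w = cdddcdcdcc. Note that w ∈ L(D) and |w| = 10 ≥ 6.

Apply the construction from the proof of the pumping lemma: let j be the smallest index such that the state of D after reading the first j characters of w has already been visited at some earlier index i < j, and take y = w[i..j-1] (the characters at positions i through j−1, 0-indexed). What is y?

d

State sequence: p0 -c-> p1 -d-> p1 -d-> p1 -d-> p1 -c-> p4 -d-> p1 -c-> p4 -d-> p1 -c-> p4 -c-> p1
First repeat at step 2: p1 was already visited.

So i = 1, j = 2, giving x = w[0:1] = c, y = w[1:2] = d, z = w[2:10] = ddcdcdcc.
Check: |xy| = 2 ≤ 6 and |y| = 1 ≥ 1. Reading y takes D from p1 back to p1, so every xyⁱz is accepted.
The DFA has 6 states, so the proof of the pumping lemma guarantees a repeated state among the first 6+1 visited; the segment between the two visits is the pumpable y.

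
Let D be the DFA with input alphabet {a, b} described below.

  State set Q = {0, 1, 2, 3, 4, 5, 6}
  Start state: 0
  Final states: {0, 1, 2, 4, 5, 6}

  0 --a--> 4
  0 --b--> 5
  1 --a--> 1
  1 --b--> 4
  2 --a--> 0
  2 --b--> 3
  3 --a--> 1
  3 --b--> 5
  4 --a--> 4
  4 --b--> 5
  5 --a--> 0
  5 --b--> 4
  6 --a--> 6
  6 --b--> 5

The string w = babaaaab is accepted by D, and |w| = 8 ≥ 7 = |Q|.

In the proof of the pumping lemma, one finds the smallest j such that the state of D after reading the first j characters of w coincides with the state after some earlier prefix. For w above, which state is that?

State sequence: 0 -b-> 5 -a-> 0 -b-> 5 -a-> 0 -a-> 4 -a-> 4 -a-> 4 -b-> 5
First repeat at step 2: 0 was already visited.

The earliest repeat is at step j = 2: D is in 0, which it already visited at step i = 0.
With |Q| = 7, pigeonhole forces a state repeat no later than step 7; the substring read between the first and second visits to that state can be pumped.

0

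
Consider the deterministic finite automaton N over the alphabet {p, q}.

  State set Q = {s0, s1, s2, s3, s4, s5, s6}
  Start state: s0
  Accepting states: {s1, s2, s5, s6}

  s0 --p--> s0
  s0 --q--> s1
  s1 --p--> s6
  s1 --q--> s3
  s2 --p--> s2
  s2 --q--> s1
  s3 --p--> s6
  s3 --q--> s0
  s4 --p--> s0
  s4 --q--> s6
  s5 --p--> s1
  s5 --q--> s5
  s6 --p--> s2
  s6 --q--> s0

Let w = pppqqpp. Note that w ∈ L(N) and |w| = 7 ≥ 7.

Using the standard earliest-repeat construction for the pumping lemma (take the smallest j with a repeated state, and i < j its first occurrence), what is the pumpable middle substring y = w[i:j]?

p

State sequence: s0 -p-> s0 -p-> s0 -p-> s0 -q-> s1 -q-> s3 -p-> s6 -p-> s2
First repeat at step 1: s0 was already visited.

So i = 0, j = 1, giving x = w[0:0] = ε, y = w[0:1] = p, z = w[1:7] = ppqqpp.
Check: |xy| = 1 ≤ 7 and |y| = 1 ≥ 1. Reading y takes N from s0 back to s0, so every xyⁱz is accepted.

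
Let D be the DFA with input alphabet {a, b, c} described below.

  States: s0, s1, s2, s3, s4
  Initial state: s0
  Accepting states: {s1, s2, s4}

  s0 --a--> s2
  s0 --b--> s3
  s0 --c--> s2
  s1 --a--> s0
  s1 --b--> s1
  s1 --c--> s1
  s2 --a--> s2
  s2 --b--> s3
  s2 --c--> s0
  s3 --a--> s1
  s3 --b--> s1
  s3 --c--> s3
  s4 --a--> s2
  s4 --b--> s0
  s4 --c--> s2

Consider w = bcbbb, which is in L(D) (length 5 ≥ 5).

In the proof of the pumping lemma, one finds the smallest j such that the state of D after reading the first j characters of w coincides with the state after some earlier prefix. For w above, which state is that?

Run of D on w = b c b b b:
  step 0: s0  (start)
  step 1: s3  (read b: s0→s3)
  step 2: s3  (read c: s3→s3)   ← first repeat (s3 seen earlier)
  step 3: s1  (read b: s3→s1)
  step 4: s1  (read b: s1→s1)
  step 5: s1  (read b: s1→s1)

The earliest repeat is at step j = 2: D is in s3, which it already visited at step i = 1.

s3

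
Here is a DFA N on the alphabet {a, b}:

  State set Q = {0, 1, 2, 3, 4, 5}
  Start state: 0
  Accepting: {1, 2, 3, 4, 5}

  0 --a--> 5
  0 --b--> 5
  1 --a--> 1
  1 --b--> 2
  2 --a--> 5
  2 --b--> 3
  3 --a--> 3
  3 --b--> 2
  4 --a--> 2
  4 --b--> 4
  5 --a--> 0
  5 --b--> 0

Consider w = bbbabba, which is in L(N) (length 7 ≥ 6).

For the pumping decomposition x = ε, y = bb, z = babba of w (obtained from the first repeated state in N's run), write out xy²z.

xy^2z = ε·bb·bb·babba = bbbbbabba.
Reading y = bb takes N from 0 back to 0, so after x·y·y the machine is still in 0, and z then leads to the accepting state 5. Hence bbbbbabba ∈ L(N).

bbbbbabba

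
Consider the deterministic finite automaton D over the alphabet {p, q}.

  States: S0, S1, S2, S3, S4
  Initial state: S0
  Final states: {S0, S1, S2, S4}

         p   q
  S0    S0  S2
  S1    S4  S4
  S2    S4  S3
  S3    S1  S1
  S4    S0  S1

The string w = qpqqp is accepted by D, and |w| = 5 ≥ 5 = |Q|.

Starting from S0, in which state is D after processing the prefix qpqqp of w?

Run of D on the first 5 characters of w = q p q q p:
  step 0: S0  (start)
  step 1: S2  (read q: S0→S2)
  step 2: S4  (read p: S2→S4)
  step 3: S1  (read q: S4→S1)
  step 4: S4  (read q: S1→S4)
  step 5: S0  (read p: S4→S0)

After reading 5 characters, D is in state S0.
(This kind of state-tracing is the core of the pumping-lemma construction: with 5 states, pigeonhole forces a repeat within the first 5 steps.)

S0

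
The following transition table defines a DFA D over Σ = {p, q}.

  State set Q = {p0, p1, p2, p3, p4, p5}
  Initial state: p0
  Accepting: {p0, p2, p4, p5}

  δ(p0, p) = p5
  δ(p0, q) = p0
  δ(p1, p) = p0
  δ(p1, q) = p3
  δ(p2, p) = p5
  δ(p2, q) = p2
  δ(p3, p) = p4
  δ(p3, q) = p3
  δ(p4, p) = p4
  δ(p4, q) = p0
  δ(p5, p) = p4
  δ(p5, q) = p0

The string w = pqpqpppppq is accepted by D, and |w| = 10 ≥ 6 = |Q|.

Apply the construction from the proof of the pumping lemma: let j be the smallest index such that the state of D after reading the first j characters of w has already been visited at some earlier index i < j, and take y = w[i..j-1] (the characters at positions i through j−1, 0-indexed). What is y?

pq

State sequence: p0 -p-> p5 -q-> p0 -p-> p5 -q-> p0 -p-> p5 -p-> p4 -p-> p4 -p-> p4 -p-> p4 -q-> p0
First repeat at step 2: p0 was already visited.

So i = 0, j = 2, giving x = w[0:0] = ε, y = w[0:2] = pq, z = w[2:10] = pqpppppq.
Check: |xy| = 2 ≤ 6 and |y| = 2 ≥ 1. Reading y takes D from p0 back to p0, so every xyⁱz is accepted.
Pumping length from the standard proof: p = 6 (the number of states). The repeated state found above gives |xy| = j ≤ 6 and |y| = j − i ≥ 1.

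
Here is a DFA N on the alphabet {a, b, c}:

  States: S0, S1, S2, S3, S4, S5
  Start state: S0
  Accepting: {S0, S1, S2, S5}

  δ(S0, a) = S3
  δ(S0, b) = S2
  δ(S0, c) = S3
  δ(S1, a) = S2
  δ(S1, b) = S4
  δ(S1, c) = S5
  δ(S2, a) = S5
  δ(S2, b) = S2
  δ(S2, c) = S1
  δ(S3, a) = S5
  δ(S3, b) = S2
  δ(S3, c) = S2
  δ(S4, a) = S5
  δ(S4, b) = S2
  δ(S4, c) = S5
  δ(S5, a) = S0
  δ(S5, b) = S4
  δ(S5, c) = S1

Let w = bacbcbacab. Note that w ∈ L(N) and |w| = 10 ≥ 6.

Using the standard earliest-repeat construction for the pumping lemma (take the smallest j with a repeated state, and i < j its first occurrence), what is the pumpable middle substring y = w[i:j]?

Run of N on w = b a c b c b a c a b:
  step 0: S0  (start)
  step 1: S2  (read b: S0→S2)
  step 2: S5  (read a: S2→S5)
  step 3: S1  (read c: S5→S1)
  step 4: S4  (read b: S1→S4)
  step 5: S5  (read c: S4→S5)   ← first repeat (S5 seen earlier)
  step 6: S4  (read b: S5→S4)
  step 7: S5  (read a: S4→S5)
  step 8: S1  (read c: S5→S1)
  step 9: S2  (read a: S1→S2)
  step 10: S2  (read b: S2→S2)

So i = 2, j = 5, giving x = w[0:2] = ba, y = w[2:5] = cbc, z = w[5:10] = bacab.
Check: |xy| = 5 ≤ 6 and |y| = 3 ≥ 1. Reading y takes N from S5 back to S5, so every xyⁱz is accepted.

cbc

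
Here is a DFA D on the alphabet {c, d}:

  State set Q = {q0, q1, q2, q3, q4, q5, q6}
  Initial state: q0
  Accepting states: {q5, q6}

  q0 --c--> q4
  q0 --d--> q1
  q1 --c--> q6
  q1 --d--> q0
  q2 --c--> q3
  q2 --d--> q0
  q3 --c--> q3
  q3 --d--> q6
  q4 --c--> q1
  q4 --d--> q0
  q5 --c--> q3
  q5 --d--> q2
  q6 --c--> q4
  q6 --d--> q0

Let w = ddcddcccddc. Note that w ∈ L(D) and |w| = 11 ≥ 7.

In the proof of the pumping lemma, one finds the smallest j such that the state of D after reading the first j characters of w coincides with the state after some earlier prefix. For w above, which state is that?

State sequence: q0 -d-> q1 -d-> q0 -c-> q4 -d-> q0 -d-> q1 -c-> q6 -c-> q4 -c-> q1 -d-> q0 -d-> q1 -c-> q6
First repeat at step 2: q0 was already visited.

The earliest repeat is at step j = 2: D is in q0, which it already visited at step i = 0.
The DFA has 7 states, so the proof of the pumping lemma guarantees a repeated state among the first 7+1 visited; the segment between the two visits is the pumpable y.

q0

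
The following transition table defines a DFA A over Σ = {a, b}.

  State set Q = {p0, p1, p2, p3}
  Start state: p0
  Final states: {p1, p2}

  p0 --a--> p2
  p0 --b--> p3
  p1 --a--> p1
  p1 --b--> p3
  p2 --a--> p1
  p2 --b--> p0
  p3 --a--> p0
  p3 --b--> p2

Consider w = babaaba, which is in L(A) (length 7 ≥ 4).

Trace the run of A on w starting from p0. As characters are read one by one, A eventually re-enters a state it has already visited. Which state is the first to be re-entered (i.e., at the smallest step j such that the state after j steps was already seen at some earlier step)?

State sequence: p0 -b-> p3 -a-> p0 -b-> p3 -a-> p0 -a-> p2 -b-> p0 -a-> p2
First repeat at step 2: p0 was already visited.

The earliest repeat is at step j = 2: A is in p0, which it already visited at step i = 0.
The DFA has 4 states, so the proof of the pumping lemma guarantees a repeated state among the first 4+1 visited; the segment between the two visits is the pumpable y.

p0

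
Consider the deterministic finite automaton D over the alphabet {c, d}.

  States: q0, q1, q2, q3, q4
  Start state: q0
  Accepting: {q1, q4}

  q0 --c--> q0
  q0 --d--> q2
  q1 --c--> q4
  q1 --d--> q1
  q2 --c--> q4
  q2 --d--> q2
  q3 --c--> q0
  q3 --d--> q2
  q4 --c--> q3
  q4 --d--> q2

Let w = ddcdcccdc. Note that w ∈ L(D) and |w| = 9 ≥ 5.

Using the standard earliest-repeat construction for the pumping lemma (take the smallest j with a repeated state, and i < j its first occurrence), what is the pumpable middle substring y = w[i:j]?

d

Run of D on w = d d c d c c c d c:
  step 0: q0  (start)
  step 1: q2  (read d: q0→q2)
  step 2: q2  (read d: q2→q2)   ← first repeat (q2 seen earlier)
  step 3: q4  (read c: q2→q4)
  step 4: q2  (read d: q4→q2)
  step 5: q4  (read c: q2→q4)
  step 6: q3  (read c: q4→q3)
  step 7: q0  (read c: q3→q0)
  step 8: q2  (read d: q0→q2)
  step 9: q4  (read c: q2→q4)

So i = 1, j = 2, giving x = w[0:1] = d, y = w[1:2] = d, z = w[2:9] = cdcccdc.
Check: |xy| = 2 ≤ 5 and |y| = 1 ≥ 1. Reading y takes D from q2 back to q2, so every xyⁱz is accepted.
Pumping length from the standard proof: p = 5 (the number of states). The repeated state found above gives |xy| = j ≤ 5 and |y| = j − i ≥ 1.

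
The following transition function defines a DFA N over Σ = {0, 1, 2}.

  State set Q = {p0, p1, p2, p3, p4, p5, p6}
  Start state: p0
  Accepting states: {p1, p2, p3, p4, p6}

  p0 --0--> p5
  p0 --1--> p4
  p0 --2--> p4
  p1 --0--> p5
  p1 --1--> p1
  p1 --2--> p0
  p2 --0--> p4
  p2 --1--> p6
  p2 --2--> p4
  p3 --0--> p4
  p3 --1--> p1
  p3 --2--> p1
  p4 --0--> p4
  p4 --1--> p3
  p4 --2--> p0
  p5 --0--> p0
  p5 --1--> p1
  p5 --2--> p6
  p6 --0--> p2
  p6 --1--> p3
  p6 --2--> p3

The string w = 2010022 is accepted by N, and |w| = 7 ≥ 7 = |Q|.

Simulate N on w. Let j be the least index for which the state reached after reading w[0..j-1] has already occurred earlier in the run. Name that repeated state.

p4

Run of N on w = 2 0 1 0 0 2 2:
  step 0: p0  (start)
  step 1: p4  (read 2: p0→p4)
  step 2: p4  (read 0: p4→p4)   ← first repeat (p4 seen earlier)
  step 3: p3  (read 1: p4→p3)
  step 4: p4  (read 0: p3→p4)
  step 5: p4  (read 0: p4→p4)
  step 6: p0  (read 2: p4→p0)
  step 7: p4  (read 2: p0→p4)

The earliest repeat is at step j = 2: N is in p4, which it already visited at step i = 1.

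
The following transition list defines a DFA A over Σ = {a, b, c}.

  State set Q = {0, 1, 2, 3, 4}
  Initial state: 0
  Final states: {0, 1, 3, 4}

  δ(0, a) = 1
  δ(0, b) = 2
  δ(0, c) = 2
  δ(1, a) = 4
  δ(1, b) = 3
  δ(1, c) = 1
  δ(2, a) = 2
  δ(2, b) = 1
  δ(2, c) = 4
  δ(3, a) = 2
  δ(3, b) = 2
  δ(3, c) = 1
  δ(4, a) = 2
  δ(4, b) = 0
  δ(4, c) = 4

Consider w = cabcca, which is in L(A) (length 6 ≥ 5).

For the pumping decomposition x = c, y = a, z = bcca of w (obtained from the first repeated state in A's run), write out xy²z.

caabcca

xy^2z = c·a·a·bcca = caabcca.
Reading y = a takes A from 2 back to 2, so after x·y·y the machine is still in 2, and z then leads to the accepting state 4. Hence caabcca ∈ L(A).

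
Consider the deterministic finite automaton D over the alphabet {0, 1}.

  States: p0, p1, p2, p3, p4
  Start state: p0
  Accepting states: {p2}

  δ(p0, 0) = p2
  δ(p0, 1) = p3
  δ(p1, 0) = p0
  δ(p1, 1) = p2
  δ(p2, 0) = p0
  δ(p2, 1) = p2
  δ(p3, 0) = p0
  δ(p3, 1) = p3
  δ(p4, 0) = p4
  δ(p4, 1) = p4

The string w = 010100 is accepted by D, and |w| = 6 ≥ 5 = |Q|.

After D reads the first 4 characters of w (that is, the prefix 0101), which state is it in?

State sequence: p0 -0-> p2 -1-> p2 -0-> p0 -1-> p3

After reading 4 characters, D is in state p3.
(This kind of state-tracing is the core of the pumping-lemma construction: with 5 states, pigeonhole forces a repeat within the first 5 steps.)

p3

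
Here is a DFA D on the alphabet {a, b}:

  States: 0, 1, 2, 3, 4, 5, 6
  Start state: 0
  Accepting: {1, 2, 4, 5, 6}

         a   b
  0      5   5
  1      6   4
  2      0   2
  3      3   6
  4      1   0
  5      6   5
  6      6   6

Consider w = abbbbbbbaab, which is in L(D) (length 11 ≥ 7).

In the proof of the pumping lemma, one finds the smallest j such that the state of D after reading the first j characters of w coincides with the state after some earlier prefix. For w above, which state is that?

State sequence: 0 -a-> 5 -b-> 5 -b-> 5 -b-> 5 -b-> 5 -b-> 5 -b-> 5 -b-> 5 -a-> 6 -a-> 6 -b-> 6
First repeat at step 2: 5 was already visited.

The earliest repeat is at step j = 2: D is in 5, which it already visited at step i = 1.

5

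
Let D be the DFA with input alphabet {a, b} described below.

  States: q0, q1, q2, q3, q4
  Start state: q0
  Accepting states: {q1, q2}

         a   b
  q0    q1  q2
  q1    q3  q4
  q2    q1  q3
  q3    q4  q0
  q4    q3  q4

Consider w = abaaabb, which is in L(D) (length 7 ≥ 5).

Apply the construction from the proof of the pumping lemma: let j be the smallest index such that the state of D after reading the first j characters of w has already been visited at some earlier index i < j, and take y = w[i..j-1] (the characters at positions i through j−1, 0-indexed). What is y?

aa

State sequence: q0 -a-> q1 -b-> q4 -a-> q3 -a-> q4 -a-> q3 -b-> q0 -b-> q2
First repeat at step 4: q4 was already visited.

So i = 2, j = 4, giving x = w[0:2] = ab, y = w[2:4] = aa, z = w[4:7] = abb.
Check: |xy| = 4 ≤ 5 and |y| = 2 ≥ 1. Reading y takes D from q4 back to q4, so every xyⁱz is accepted.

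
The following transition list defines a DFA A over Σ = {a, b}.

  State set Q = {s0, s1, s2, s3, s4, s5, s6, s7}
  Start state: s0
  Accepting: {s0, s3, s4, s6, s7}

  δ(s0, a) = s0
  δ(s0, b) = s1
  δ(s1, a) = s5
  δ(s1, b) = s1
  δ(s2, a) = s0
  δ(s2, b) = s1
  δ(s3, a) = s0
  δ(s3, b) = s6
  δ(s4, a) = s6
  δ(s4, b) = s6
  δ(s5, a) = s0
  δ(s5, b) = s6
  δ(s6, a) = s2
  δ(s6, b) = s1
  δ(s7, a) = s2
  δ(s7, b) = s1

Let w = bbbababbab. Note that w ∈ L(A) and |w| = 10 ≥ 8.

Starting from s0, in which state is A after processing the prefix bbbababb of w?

s1

State sequence: s0 -b-> s1 -b-> s1 -b-> s1 -a-> s5 -b-> s6 -a-> s2 -b-> s1 -b-> s1

After reading 8 characters, A is in state s1.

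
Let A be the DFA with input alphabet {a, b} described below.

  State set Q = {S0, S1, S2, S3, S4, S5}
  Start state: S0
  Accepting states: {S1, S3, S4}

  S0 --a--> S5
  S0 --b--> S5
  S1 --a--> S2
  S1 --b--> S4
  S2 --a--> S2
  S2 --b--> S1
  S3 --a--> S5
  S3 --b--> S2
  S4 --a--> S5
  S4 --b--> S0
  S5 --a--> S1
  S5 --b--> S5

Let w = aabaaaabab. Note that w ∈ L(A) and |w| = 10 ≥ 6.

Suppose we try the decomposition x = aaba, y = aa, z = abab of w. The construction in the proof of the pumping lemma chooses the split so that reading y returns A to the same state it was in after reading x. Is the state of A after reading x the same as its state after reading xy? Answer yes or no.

State sequence: S0 -a-> S5 -a-> S1 -b-> S4 -a-> S5 -a-> S1 -a-> S2

After x (step 4): S5. After xy (step 6): S2.
They differ (S5 ≠ S2), so y is not a cycle from the state after x; this split is not the one the pumping-lemma construction produces, and pumping y need not keep the string in L(A).

no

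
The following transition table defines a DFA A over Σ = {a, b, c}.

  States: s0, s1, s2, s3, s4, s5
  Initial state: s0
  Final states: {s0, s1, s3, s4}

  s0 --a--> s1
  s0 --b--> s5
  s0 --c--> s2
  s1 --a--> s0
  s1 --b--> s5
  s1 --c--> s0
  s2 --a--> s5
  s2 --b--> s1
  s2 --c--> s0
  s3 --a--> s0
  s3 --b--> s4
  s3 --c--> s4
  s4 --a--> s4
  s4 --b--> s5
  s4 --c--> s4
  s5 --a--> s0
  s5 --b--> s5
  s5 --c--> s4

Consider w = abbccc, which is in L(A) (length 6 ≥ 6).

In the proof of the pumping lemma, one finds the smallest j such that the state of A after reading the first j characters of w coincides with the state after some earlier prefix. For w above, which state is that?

State sequence: s0 -a-> s1 -b-> s5 -b-> s5 -c-> s4 -c-> s4 -c-> s4
First repeat at step 3: s5 was already visited.

The earliest repeat is at step j = 3: A is in s5, which it already visited at step i = 2.
With |Q| = 6, pigeonhole forces a state repeat no later than step 6; the substring read between the first and second visits to that state can be pumped.

s5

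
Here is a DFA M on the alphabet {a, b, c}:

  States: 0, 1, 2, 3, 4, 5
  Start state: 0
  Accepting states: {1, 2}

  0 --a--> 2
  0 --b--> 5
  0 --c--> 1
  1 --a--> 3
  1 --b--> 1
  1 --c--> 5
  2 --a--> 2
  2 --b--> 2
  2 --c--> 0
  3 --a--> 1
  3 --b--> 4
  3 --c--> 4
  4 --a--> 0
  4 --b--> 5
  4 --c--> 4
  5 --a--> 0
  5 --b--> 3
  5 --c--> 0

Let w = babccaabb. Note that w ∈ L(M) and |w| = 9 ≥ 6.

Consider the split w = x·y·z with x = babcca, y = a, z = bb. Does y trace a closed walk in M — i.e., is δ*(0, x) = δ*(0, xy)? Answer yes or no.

no

State sequence: 0 -b-> 5 -a-> 0 -b-> 5 -c-> 0 -c-> 1 -a-> 3 -a-> 1

After x (step 6): 3. After xy (step 7): 1.
They differ (3 ≠ 1), so y is not a cycle from the state after x; this split is not the one the pumping-lemma construction produces, and pumping y need not keep the string in L(M).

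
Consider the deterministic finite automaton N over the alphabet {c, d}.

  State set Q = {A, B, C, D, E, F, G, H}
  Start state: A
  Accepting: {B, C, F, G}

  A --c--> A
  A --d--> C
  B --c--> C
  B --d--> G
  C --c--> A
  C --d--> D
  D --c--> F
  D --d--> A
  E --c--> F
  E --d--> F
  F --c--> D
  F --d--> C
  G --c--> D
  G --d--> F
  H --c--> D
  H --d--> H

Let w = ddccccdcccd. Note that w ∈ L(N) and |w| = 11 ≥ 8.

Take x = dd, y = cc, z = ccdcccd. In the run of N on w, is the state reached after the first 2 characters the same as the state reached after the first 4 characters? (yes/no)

yes

State sequence: A -d-> C -d-> D -c-> F -c-> D

After x (step 2): D. After xy (step 4): D.
They match, so y = cc drives N around a cycle from D back to itself; pumping y any number of times keeps N in D before reading z, and xyⁱz ∈ L(N) for every i ≥ 0.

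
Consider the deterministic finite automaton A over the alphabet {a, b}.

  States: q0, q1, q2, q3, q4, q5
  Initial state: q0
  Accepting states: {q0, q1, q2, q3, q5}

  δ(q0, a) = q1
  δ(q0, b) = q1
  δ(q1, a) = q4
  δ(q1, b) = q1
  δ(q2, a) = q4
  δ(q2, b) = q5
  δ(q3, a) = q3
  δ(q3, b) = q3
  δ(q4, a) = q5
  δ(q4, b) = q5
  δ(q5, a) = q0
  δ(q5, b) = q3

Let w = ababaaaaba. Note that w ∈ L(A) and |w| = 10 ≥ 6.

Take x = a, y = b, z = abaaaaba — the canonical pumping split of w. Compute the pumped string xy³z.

abbbabaaaaba

xy^3z = a·b·b·b·abaaaaba = abbbabaaaaba.
Reading y = b takes A from q1 back to q1, so after x·y·y·y the machine is still in q1, and z then leads to the accepting state q3. Hence abbbabaaaaba ∈ L(A).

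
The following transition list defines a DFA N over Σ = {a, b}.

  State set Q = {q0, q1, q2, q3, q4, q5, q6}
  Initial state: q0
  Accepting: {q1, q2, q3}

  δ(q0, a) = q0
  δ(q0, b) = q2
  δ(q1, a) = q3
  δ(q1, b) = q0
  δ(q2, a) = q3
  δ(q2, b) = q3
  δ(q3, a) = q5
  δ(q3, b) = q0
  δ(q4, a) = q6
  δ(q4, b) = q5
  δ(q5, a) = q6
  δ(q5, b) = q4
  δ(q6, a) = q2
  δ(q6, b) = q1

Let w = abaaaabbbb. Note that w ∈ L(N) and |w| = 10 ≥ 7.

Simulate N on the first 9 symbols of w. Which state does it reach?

q2

Run of N on the first 9 characters of w = a b a a a a b b b:
  step 0: q0  (start)
  step 1: q0  (read a: q0→q0)
  step 2: q2  (read b: q0→q2)
  step 3: q3  (read a: q2→q3)
  step 4: q5  (read a: q3→q5)
  step 5: q6  (read a: q5→q6)
  step 6: q2  (read a: q6→q2)
  step 7: q3  (read b: q2→q3)
  step 8: q0  (read b: q3→q0)
  step 9: q2  (read b: q0→q2)

After reading 9 characters, N is in state q2.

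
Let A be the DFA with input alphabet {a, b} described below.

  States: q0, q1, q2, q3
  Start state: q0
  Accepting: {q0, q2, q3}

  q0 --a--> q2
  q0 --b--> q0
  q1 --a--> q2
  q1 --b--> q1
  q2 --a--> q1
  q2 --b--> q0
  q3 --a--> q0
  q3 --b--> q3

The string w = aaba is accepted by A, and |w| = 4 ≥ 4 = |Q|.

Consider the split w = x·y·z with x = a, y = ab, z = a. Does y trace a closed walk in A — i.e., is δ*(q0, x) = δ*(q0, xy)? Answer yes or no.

no

State sequence: q0 -a-> q2 -a-> q1 -b-> q1

After x (step 1): q2. After xy (step 3): q1.
They differ (q2 ≠ q1), so y is not a cycle from the state after x; this split is not the one the pumping-lemma construction produces, and pumping y need not keep the string in L(A).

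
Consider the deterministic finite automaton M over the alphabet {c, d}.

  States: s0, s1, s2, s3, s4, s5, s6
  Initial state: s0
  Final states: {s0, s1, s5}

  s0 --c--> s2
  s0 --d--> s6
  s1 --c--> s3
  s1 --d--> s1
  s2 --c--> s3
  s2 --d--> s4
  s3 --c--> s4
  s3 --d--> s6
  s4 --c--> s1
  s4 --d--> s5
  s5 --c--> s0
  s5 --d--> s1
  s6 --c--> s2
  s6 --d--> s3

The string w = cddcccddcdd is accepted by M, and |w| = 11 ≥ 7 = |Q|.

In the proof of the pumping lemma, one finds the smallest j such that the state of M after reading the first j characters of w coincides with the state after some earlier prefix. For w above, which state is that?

s0

State sequence: s0 -c-> s2 -d-> s4 -d-> s5 -c-> s0 -c-> s2 -c-> s3 -d-> s6 -d-> s3 -c-> s4 -d-> s5 -d-> s1
First repeat at step 4: s0 was already visited.

The earliest repeat is at step j = 4: M is in s0, which it already visited at step i = 0.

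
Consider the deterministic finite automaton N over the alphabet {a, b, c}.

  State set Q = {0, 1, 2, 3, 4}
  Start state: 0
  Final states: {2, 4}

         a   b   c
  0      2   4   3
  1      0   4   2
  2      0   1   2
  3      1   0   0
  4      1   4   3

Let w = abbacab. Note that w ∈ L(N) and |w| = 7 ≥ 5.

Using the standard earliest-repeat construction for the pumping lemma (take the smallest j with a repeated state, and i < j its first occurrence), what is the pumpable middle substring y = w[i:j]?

Run of N on w = a b b a c a b:
  step 0: 0  (start)
  step 1: 2  (read a: 0→2)
  step 2: 1  (read b: 2→1)
  step 3: 4  (read b: 1→4)
  step 4: 1  (read a: 4→1)   ← first repeat (1 seen earlier)
  step 5: 2  (read c: 1→2)
  step 6: 0  (read a: 2→0)
  step 7: 4  (read b: 0→4)

So i = 2, j = 4, giving x = w[0:2] = ab, y = w[2:4] = ba, z = w[4:7] = cab.
Check: |xy| = 4 ≤ 5 and |y| = 2 ≥ 1. Reading y takes N from 1 back to 1, so every xyⁱz is accepted.

ba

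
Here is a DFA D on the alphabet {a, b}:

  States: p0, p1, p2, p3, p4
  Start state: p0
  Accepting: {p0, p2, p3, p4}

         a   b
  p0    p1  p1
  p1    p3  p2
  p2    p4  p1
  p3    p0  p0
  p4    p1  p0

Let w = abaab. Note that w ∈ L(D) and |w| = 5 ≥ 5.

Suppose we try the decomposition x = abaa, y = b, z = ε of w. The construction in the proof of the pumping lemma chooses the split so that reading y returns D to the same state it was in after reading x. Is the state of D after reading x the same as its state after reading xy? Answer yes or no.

no

State sequence: p0 -a-> p1 -b-> p2 -a-> p4 -a-> p1 -b-> p2

After x (step 4): p1. After xy (step 5): p2.
They differ (p1 ≠ p2), so y is not a cycle from the state after x; this split is not the one the pumping-lemma construction produces, and pumping y need not keep the string in L(D).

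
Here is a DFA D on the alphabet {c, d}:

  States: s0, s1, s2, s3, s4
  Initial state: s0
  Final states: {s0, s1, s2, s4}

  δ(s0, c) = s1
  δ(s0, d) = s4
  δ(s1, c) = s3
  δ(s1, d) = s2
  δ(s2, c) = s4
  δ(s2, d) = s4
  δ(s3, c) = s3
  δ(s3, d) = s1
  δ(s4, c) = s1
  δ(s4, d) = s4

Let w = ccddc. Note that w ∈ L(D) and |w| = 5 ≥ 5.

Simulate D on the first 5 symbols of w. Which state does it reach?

s4

Run of D on the first 5 characters of w = c c d d c:
  step 0: s0  (start)
  step 1: s1  (read c: s0→s1)
  step 2: s3  (read c: s1→s3)
  step 3: s1  (read d: s3→s1)
  step 4: s2  (read d: s1→s2)
  step 5: s4  (read c: s2→s4)

After reading 5 characters, D is in state s4.
(This kind of state-tracing is the core of the pumping-lemma construction: with 5 states, pigeonhole forces a repeat within the first 5 steps.)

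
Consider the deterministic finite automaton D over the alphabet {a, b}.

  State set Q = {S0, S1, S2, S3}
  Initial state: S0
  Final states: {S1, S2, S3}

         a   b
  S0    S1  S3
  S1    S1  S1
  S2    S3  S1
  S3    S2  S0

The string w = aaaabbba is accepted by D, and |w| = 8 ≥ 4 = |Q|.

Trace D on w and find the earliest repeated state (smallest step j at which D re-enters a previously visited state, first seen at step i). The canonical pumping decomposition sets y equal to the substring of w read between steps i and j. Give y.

State sequence: S0 -a-> S1 -a-> S1 -a-> S1 -a-> S1 -b-> S1 -b-> S1 -b-> S1 -a-> S1
First repeat at step 2: S1 was already visited.

So i = 1, j = 2, giving x = w[0:1] = a, y = w[1:2] = a, z = w[2:8] = aabbba.
Check: |xy| = 2 ≤ 4 and |y| = 1 ≥ 1. Reading y takes D from S1 back to S1, so every xyⁱz is accepted.
Pumping length from the standard proof: p = 4 (the number of states). The repeated state found above gives |xy| = j ≤ 4 and |y| = j − i ≥ 1.

a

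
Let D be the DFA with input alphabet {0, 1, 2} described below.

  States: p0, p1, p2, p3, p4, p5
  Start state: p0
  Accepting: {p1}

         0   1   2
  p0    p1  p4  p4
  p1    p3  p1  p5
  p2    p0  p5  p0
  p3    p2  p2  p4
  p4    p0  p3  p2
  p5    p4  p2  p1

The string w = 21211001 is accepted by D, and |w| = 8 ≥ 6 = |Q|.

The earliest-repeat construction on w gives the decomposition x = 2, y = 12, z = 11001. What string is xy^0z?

xy⁰z = xz = 2·11001 = 211001.
Reading y = 12 takes D from p4 back to p4, so after x the machine is still in p4, and z then leads to the accepting state p1. Hence 211001 ∈ L(D).

211001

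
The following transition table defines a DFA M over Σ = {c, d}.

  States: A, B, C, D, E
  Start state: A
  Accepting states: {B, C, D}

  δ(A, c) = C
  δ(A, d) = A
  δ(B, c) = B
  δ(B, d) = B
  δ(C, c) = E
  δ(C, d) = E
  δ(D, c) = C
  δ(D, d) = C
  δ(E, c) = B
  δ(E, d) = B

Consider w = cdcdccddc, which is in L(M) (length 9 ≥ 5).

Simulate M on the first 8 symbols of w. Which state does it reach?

B

State sequence: A -c-> C -d-> E -c-> B -d-> B -c-> B -c-> B -d-> B -d-> B

After reading 8 characters, M is in state B.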